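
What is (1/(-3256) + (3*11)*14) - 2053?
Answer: -5180297/3256 ≈ -1591.0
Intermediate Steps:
(1/(-3256) + (3*11)*14) - 2053 = (-1/3256 + 33*14) - 2053 = (-1/3256 + 462) - 2053 = 1504271/3256 - 2053 = -5180297/3256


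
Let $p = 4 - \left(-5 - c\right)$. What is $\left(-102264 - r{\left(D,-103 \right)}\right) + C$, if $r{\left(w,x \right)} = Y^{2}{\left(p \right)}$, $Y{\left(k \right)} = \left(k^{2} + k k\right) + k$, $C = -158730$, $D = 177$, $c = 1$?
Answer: $-305094$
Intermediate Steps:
$p = 10$ ($p = 4 - \left(-5 - 1\right) = 4 - -6 = 4 + 6 = 10$)
$Y{\left(k \right)} = k + 2 k^{2}$ ($Y{\left(k \right)} = \left(k^{2} + k^{2}\right) + k = 2 k^{2} + k = k + 2 k^{2}$)
$r{\left(w,x \right)} = 44100$ ($r{\left(w,x \right)} = \left(10 \left(1 + 2 \cdot 10\right)\right)^{2} = \left(10 \left(1 + 20\right)\right)^{2} = \left(10 \cdot 21\right)^{2} = 210^{2} = 44100$)
$\left(-102264 - r{\left(D,-103 \right)}\right) + C = \left(-102264 - 44100\right) - 158730 = -146364 - 158730 = -305094$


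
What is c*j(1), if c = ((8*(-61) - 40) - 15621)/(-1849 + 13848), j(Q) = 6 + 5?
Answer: -177639/11999 ≈ -14.804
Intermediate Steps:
j(Q) = 11
c = -16149/11999 (c = ((-488 - 40) - 15621)/11999 = (-528 - 15621)*(1/11999) = -16149*1/11999 = -16149/11999 ≈ -1.3459)
c*j(1) = -16149/11999*11 = -177639/11999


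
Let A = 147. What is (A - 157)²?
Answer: 100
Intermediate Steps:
(A - 157)² = (147 - 157)² = (-10)² = 100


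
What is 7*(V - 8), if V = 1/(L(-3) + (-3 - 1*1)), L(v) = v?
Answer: -57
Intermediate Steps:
V = -⅐ (V = 1/(-3 + (-3 - 1*1)) = 1/(-3 + (-3 - 1)) = 1/(-3 - 4) = 1/(-7) = -⅐ ≈ -0.14286)
7*(V - 8) = 7*(-⅐ - 8) = 7*(-57/7) = -57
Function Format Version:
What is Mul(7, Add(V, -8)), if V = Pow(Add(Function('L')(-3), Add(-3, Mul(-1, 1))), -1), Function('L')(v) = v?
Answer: -57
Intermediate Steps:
V = Rational(-1, 7) (V = Pow(Add(-3, Add(-3, Mul(-1, 1))), -1) = Pow(Add(-3, Add(-3, -1)), -1) = Pow(Add(-3, -4), -1) = Pow(-7, -1) = Rational(-1, 7) ≈ -0.14286)
Mul(7, Add(V, -8)) = Mul(7, Add(Rational(-1, 7), -8)) = Mul(7, Rational(-57, 7)) = -57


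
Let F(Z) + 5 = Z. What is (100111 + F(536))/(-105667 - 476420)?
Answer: -100642/582087 ≈ -0.17290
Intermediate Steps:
F(Z) = -5 + Z
(100111 + F(536))/(-105667 - 476420) = (100111 + (-5 + 536))/(-105667 - 476420) = (100111 + 531)/(-582087) = 100642*(-1/582087) = -100642/582087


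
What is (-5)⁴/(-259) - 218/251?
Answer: -213337/65009 ≈ -3.2817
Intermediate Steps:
(-5)⁴/(-259) - 218/251 = 625*(-1/259) - 218*1/251 = -625/259 - 218/251 = -213337/65009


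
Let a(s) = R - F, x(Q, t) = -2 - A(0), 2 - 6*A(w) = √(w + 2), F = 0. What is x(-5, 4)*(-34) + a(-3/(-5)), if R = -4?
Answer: 226/3 - 17*√2/3 ≈ 67.319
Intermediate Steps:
A(w) = ⅓ - √(2 + w)/6 (A(w) = ⅓ - √(w + 2)/6 = ⅓ - √(2 + w)/6)
x(Q, t) = -7/3 + √2/6 (x(Q, t) = -2 - (⅓ - √(2 + 0)/6) = -2 - (⅓ - √2/6) = -2 + (-⅓ + √2/6) = -7/3 + √2/6)
a(s) = -4 (a(s) = -4 - 1*0 = -4 + 0 = -4)
x(-5, 4)*(-34) + a(-3/(-5)) = (-7/3 + √2/6)*(-34) - 4 = (238/3 - 17*√2/3) - 4 = 226/3 - 17*√2/3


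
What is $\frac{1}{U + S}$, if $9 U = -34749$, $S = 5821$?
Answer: $\frac{1}{1960} \approx 0.0005102$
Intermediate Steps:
$U = -3861$ ($U = \frac{1}{9} \left(-34749\right) = -3861$)
$\frac{1}{U + S} = \frac{1}{-3861 + 5821} = \frac{1}{1960}$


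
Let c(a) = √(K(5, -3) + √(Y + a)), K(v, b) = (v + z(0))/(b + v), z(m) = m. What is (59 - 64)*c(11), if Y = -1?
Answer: -5*√(10 + 4*√10)/2 ≈ -11.898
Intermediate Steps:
K(v, b) = v/(b + v) (K(v, b) = (v + 0)/(b + v) = v/(b + v))
c(a) = √(5/2 + √(-1 + a)) (c(a) = √(5/(-3 + 5) + √(-1 + a)) = √(5/2 + √(-1 + a)))
(59 - 64)*c(11) = (59 - 64)*(√(10 + 4*√(-1 + 11))/2) = -5*√(10 + 4*√10)/2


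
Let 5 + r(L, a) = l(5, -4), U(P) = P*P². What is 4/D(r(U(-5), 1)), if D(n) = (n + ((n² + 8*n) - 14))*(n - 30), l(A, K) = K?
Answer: 2/273 ≈ 0.0073260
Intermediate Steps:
U(P) = P³
r(L, a) = -9 (r(L, a) = -5 - 4 = -9)
D(n) = (-30 + n)*(-14 + n² + 9*n) (D(n) = (n + (-14 + n² + 8*n))*(-30 + n) = (-14 + n² + 9*n)*(-30 + n) = (-30 + n)*(-14 + n² + 9*n))
4/D(r(U(-5), 1)) = 4/(420 + (-9)³ - 284*(-9) - 21*(-9)²) = 4/(420 - 729 + 2556 - 21*81) = 4/(420 - 729 + 2556 - 1701) = 4/546 = 4*(1/546) = 2/273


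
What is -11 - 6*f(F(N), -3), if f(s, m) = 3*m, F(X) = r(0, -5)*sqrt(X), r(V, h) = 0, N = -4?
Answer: 43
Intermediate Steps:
F(X) = 0 (F(X) = 0*sqrt(X) = 0)
-11 - 6*f(F(N), -3) = -11 - 18*(-3) = -11 - 6*(-9) = -11 + 54 = 43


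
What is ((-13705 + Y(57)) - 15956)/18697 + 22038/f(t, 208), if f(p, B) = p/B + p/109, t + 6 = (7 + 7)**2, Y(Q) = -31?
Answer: 4670042118716/563060155 ≈ 8294.0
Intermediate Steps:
t = 190 (t = -6 + (7 + 7)**2 = -6 + 14**2 = -6 + 196 = 190)
f(p, B) = p/109 + p/B (f(p, B) = p/B + p*(1/109) = p/B + p/109 = p/109 + p/B)
((-13705 + Y(57)) - 15956)/18697 + 22038/f(t, 208) = ((-13705 - 31) - 15956)/18697 + 22038/((1/109)*190 + 190/208) = (-13736 - 15956)*(1/18697) + 22038/(190/109 + 190*(1/208)) = -29692*1/18697 + 22038/(190/109 + 95/104) = -29692/18697 + 22038/(30115/11336) = -29692/18697 + 22038*(11336/30115) = -29692/18697 + 249822768/30115 = 4670042118716/563060155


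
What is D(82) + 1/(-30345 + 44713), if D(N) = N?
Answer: 1178177/14368 ≈ 82.000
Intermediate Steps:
D(82) + 1/(-30345 + 44713) = 82 + 1/(-30345 + 44713) = 82 + 1/14368 = 1178177/14368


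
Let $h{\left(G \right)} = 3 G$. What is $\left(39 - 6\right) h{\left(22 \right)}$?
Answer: $2178$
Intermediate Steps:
$\left(39 - 6\right) h{\left(22 \right)} = \left(39 - 6\right) 3 \cdot 22 = 33 \cdot 66 = 2178$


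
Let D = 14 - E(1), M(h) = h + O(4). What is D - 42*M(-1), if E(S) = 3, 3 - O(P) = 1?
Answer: -31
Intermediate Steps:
O(P) = 2 (O(P) = 3 - 1*1 = 3 - 1 = 2)
M(h) = 2 + h (M(h) = h + 2 = 2 + h)
D = 11 (D = 14 - 1*3 = 14 - 3 = 11)
D - 42*M(-1) = 11 - 42*(2 - 1) = 11 - 42*1 = 11 - 42 = -31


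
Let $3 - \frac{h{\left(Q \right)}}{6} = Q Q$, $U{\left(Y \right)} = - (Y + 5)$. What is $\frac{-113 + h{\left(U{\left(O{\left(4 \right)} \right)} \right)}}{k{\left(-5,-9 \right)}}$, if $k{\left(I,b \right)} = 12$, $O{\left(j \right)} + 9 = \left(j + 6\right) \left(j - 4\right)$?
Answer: $- \frac{191}{12} \approx -15.917$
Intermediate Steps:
$O{\left(j \right)} = -9 + \left(-4 + j\right) \left(6 + j\right)$ ($O{\left(j \right)} = -9 + \left(j + 6\right) \left(j - 4\right) = -9 + \left(6 + j\right) \left(-4 + j\right) = -9 + \left(-4 + j\right) \left(6 + j\right)$)
$U{\left(Y \right)} = -5 - Y$ ($U{\left(Y \right)} = - (5 + Y) = -5 - Y$)
$h{\left(Q \right)} = 18 - 6 Q^{2}$ ($h{\left(Q \right)} = 18 - 6 Q Q = 18 - 6 Q^{2}$)
$\frac{-113 + h{\left(U{\left(O{\left(4 \right)} \right)} \right)}}{k{\left(-5,-9 \right)}} = \frac{-113 + \left(18 - 6 \left(-5 - \left(-33 + 4^{2} + 2 \cdot 4\right)\right)^{2}\right)}{12} = \frac{-113 + \left(18 - 6 \left(-5 - \left(-33 + 16 + 8\right)\right)^{2}\right)}{12} = \frac{-113 + \left(18 - 6 \left(-5 - -9\right)^{2}\right)}{12} = \frac{-113 + \left(18 - 6 \left(-5 + 9\right)^{2}\right)}{12} = \frac{-113 + \left(18 - 6 \cdot 4^{2}\right)}{12} = \frac{-113 + \left(18 - 96\right)}{12} = \frac{-113 - 78}{12} = \frac{1}{12} \left(-191\right) = - \frac{191}{12}$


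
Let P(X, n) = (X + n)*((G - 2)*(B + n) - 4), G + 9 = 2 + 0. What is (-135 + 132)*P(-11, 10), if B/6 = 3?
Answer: -768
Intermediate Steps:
B = 18 (B = 6*3 = 18)
G = -7 (G = -9 + (2 + 0) = -9 + 2 = -7)
P(X, n) = (-166 - 9*n)*(X + n) (P(X, n) = (X + n)*((-7 - 2)*(18 + n) - 4) = (X + n)*(-9*(18 + n) - 4) = (X + n)*((-162 - 9*n) - 4) = (X + n)*(-166 - 9*n) = (-166 - 9*n)*(X + n))
(-135 + 132)*P(-11, 10) = (-135 + 132)*(-166*(-11) - 166*10 - 9*10² - 9*(-11)*10) = -3*(1826 - 1660 - 9*100 + 990) = -3*(1826 - 1660 - 900 + 990) = -3*256 = -768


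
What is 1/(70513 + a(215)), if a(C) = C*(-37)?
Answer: 1/62558 ≈ 1.5985e-5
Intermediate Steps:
a(C) = -37*C
1/(70513 + a(215)) = 1/(70513 - 37*215) = 1/(70513 - 7955) = 1/62558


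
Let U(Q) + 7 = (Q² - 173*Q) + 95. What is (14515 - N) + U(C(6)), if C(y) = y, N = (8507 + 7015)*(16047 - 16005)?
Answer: -638323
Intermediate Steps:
N = 651924 (N = 15522*42 = 651924)
U(Q) = 88 + Q² - 173*Q (U(Q) = -7 + ((Q² - 173*Q) + 95) = -7 + (95 + Q² - 173*Q) = 88 + Q² - 173*Q)
(14515 - N) + U(C(6)) = (14515 - 1*651924) + (88 + 6² - 173*6) = (14515 - 651924) + (88 + 36 - 1038) = -637409 - 914 = -638323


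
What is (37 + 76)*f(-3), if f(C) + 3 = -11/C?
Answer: 226/3 ≈ 75.333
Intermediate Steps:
f(C) = -3 - 11/C
(37 + 76)*f(-3) = (37 + 76)*(-3 - 11/(-3)) = 113*(-3 - 11*(-⅓)) = 113*(-3 + 11/3) = 113*(⅔) = 226/3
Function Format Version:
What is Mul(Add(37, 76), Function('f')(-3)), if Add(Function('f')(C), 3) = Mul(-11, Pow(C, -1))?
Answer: Rational(226, 3) ≈ 75.333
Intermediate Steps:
Function('f')(C) = Add(-3, Mul(-11, Pow(C, -1)))
Mul(Add(37, 76), Function('f')(-3)) = Mul(Add(37, 76), Add(-3, Mul(-11, Pow(-3, -1)))) = Mul(113, Add(-3, Mul(-11, Rational(-1, 3)))) = Mul(113, Add(-3, Rational(11, 3))) = Mul(113, Rational(2, 3)) = Rational(226, 3)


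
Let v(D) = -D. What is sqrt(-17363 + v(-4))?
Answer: I*sqrt(17359) ≈ 131.75*I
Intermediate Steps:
sqrt(-17363 + v(-4)) = sqrt(-17363 - 1*(-4)) = sqrt(-17363 + 4) = sqrt(-17359) = I*sqrt(17359)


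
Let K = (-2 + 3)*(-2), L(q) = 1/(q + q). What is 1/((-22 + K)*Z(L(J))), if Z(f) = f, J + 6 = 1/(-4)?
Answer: 25/48 ≈ 0.52083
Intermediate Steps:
J = -25/4 (J = -6 + 1/(-4) = -6 - 1/4 = -25/4 ≈ -6.2500)
L(q) = 1/(2*q)
K = -2 (K = 1*(-2) = -2)
1/((-22 + K)*Z(L(J))) = 1/((-22 - 2)*(1/(2*(-25/4)))) = 1/(-12*(-4)/25) = 1/(-24*(-2/25)) = 1/(48/25) = 25/48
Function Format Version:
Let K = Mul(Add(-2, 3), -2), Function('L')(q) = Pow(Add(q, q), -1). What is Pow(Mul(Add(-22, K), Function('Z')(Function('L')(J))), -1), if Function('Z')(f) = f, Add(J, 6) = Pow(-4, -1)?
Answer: Rational(25, 48) ≈ 0.52083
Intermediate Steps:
J = Rational(-25, 4) (J = Add(-6, Pow(-4, -1)) = Add(-6, Rational(-1, 4)) = Rational(-25, 4) ≈ -6.2500)
Function('L')(q) = Mul(Rational(1, 2), Pow(q, -1)) (Function('L')(q) = Pow(Mul(2, q), -1) = Mul(Rational(1, 2), Pow(q, -1)))
K = -2 (K = Mul(1, -2) = -2)
Pow(Mul(Add(-22, K), Function('Z')(Function('L')(J))), -1) = Pow(Mul(Add(-22, -2), Mul(Rational(1, 2), Pow(Rational(-25, 4), -1))), -1) = Pow(Mul(-24, Mul(Rational(1, 2), Rational(-4, 25))), -1) = Pow(Mul(-24, Rational(-2, 25)), -1) = Pow(Rational(48, 25), -1) = Rational(25, 48)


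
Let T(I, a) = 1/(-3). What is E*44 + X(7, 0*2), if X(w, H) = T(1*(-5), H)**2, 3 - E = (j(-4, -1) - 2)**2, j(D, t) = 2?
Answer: 1189/9 ≈ 132.11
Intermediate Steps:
T(I, a) = -1/3
E = 3 (E = 3 - (2 - 2)**2 = 3 - 1*0**2 = 3 - 1*0 = 3 + 0 = 3)
X(w, H) = 1/9 (X(w, H) = (-1/3)**2 = 1/9)
E*44 + X(7, 0*2) = 3*44 + 1/9 = 132 + 1/9 = 1189/9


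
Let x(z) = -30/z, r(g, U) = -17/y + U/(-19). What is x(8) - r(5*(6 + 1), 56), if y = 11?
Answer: 621/836 ≈ 0.74282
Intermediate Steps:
r(g, U) = -17/11 - U/19 (r(g, U) = -17/11 + U/(-19) = -17*1/11 + U*(-1/19) = -17/11 - U/19)
x(8) - r(5*(6 + 1), 56) = -30/8 - (-17/11 - 1/19*56) = -30*⅛ - (-17/11 - 56/19) = -15/4 - 1*(-939/209) = -15/4 + 939/209 = 621/836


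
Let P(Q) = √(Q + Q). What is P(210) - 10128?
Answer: -10128 + 2*√105 ≈ -10108.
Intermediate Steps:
P(Q) = √2*√Q (P(Q) = √(2*Q) = √2*√Q)
P(210) - 10128 = √2*√210 - 10128 = 2*√105 - 10128 = -10128 + 2*√105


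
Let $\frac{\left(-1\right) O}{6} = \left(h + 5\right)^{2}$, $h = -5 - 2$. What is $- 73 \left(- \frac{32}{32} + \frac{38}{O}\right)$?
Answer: $\frac{2263}{12} \approx 188.58$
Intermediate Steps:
$h = -7$
$O = -24$ ($O = - 6 \left(-7 + 5\right)^{2} = - 6 \left(-2\right)^{2} = \left(-6\right) 4 = -24$)
$- 73 \left(- \frac{32}{32} + \frac{38}{O}\right) = - 73 \left(- \frac{32}{32} + \frac{38}{-24}\right) = - 73 \left(\left(-32\right) \frac{1}{32} + 38 \left(- \frac{1}{24}\right)\right) = - 73 \left(-1 - \frac{19}{12}\right) = \left(-73\right) \left(- \frac{31}{12}\right) = \frac{2263}{12}$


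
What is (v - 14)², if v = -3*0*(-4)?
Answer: 196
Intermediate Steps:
v = 0 (v = 0*(-4) = 0)
(v - 14)² = (0 - 14)² = (-14)² = 196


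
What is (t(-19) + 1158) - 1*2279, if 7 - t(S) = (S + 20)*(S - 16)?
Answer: -1079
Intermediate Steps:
t(S) = 7 - (-16 + S)*(20 + S) (t(S) = 7 - (S + 20)*(S - 16) = 7 - (20 + S)*(-16 + S) = 7 - (-16 + S)*(20 + S))
(t(-19) + 1158) - 1*2279 = ((327 - 1*(-19)² - 4*(-19)) + 1158) - 1*2279 = ((327 - 1*361 + 76) + 1158) - 2279 = ((327 - 361 + 76) + 1158) - 2279 = (42 + 1158) - 2279 = 1200 - 2279 = -1079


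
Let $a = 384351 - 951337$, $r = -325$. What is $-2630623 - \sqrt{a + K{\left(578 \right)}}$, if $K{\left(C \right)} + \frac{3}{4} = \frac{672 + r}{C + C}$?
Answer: $-2630623 - \frac{2 i \sqrt{40964771}}{17} \approx -2.6306 \cdot 10^{6} - 752.99 i$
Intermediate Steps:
$a = -566986$
$K{\left(C \right)} = - \frac{3}{4} + \frac{347}{2 C}$ ($K{\left(C \right)} = - \frac{3}{4} + \frac{672 - 325}{C + C} = - \frac{3}{4} + \frac{347}{2 C}$)
$-2630623 - \sqrt{a + K{\left(578 \right)}} = -2630623 - \sqrt{-566986 + \frac{694 - 1734}{4 \cdot 578}} = -2630623 - \sqrt{-566986 + \frac{1}{4} \cdot \frac{1}{578} \left(694 - 1734\right)} = -2630623 - \sqrt{-566986 + \frac{1}{4} \cdot \frac{1}{578} \left(-1040\right)} = -2630623 - \sqrt{-566986 - \frac{130}{289}} = -2630623 - \sqrt{- \frac{163859084}{289}} = -2630623 - \frac{2 i \sqrt{40964771}}{17}$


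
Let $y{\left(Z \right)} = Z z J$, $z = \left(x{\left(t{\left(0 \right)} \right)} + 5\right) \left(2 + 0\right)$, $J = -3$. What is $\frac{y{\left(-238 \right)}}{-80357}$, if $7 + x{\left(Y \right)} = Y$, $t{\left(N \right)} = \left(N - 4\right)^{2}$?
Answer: $- \frac{19992}{80357} \approx -0.24879$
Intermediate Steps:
$t{\left(N \right)} = \left(-4 + N\right)^{2}$
$x{\left(Y \right)} = -7 + Y$
$z = 28$ ($z = \left(\left(-7 + \left(-4 + 0\right)^{2}\right) + 5\right) \left(2 + 0\right) = \left(\left(-7 + \left(-4\right)^{2}\right) + 5\right) 2 = \left(\left(-7 + 16\right) + 5\right) 2 = \left(9 + 5\right) 2 = 14 \cdot 2 = 28$)
$y{\left(Z \right)} = - 84 Z$ ($y{\left(Z \right)} = Z 28 \left(-3\right) = 28 Z \left(-3\right) = - 84 Z$)
$\frac{y{\left(-238 \right)}}{-80357} = \frac{\left(-84\right) \left(-238\right)}{-80357} = 19992 \left(- \frac{1}{80357}\right) = - \frac{19992}{80357}$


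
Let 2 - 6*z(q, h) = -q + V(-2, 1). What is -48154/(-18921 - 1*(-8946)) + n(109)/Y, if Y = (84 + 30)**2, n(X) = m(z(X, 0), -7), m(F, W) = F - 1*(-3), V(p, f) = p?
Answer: 65897597/13645800 ≈ 4.8291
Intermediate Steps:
z(q, h) = 2/3 + q/6 (z(q, h) = 1/3 - (-q - 2)/6 = 1/3 - (-2 - q)/6 = 1/3 + (1/3 + q/6) = 2/3 + q/6)
m(F, W) = 3 + F (m(F, W) = F + 3 = 3 + F)
n(X) = 11/3 + X/6 (n(X) = 3 + (2/3 + X/6) = 11/3 + X/6)
Y = 12996 (Y = 114**2 = 12996)
-48154/(-18921 - 1*(-8946)) + n(109)/Y = -48154/(-18921 - 1*(-8946)) + (11/3 + (1/6)*109)/12996 = -48154/(-18921 + 8946) + (11/3 + 109/6)*(1/12996) = -48154/(-9975) + (131/6)*(1/12996) = -48154*(-1/9975) + 131/77976 = 48154/9975 + 131/77976 = 65897597/13645800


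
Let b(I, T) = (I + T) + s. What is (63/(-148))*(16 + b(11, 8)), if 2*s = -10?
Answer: -945/74 ≈ -12.770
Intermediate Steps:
s = -5 (s = (½)*(-10) = -5)
b(I, T) = -5 + I + T (b(I, T) = (I + T) - 5 = -5 + I + T)
(63/(-148))*(16 + b(11, 8)) = (63/(-148))*(16 + (-5 + 11 + 8)) = (63*(-1/148))*(16 + 14) = -63/148*30 = -945/74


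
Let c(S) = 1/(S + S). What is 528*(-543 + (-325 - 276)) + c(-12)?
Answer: -14496769/24 ≈ -6.0403e+5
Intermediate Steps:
c(S) = 1/(2*S)
528*(-543 + (-325 - 276)) + c(-12) = 528*(-543 + (-325 - 276)) + (½)/(-12) = 528*(-543 - 601) + (½)*(-1/12) = 528*(-1144) - 1/24 = -604032 - 1/24 = -14496769/24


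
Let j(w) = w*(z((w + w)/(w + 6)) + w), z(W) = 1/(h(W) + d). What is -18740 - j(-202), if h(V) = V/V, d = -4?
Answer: -178834/3 ≈ -59611.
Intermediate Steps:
h(V) = 1
z(W) = -1/3 (z(W) = 1/(1 - 4) = 1/(-3) = -1/3)
j(w) = w*(-1/3 + w)
-18740 - j(-202) = -18740 - (-202)*(-1/3 - 202) = -18740 - (-202)*(-607)/3 = -18740 - 1*122614/3 = -18740 - 122614/3 = -178834/3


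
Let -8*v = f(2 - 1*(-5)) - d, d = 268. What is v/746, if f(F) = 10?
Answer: 129/2984 ≈ 0.043231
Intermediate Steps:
v = 129/4 (v = -(10 - 1*268)/8 = -(10 - 268)/8 = -1/8*(-258) = 129/4 ≈ 32.250)
v/746 = (129/4)/746 = (129/4)*(1/746) = 129/2984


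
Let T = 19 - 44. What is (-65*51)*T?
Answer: 82875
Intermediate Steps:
T = -25
(-65*51)*T = -65*51*(-25) = -3315*(-25) = 82875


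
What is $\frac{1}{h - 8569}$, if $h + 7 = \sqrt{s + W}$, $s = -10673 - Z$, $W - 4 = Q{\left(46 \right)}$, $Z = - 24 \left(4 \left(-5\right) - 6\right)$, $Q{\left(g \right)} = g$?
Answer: $- \frac{8576}{73559023} - \frac{i \sqrt{11247}}{73559023} \approx -0.00011659 - 1.4417 \cdot 10^{-6} i$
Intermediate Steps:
$Z = 624$ ($Z = - 24 \left(-20 - 6\right) = \left(-24\right) \left(-26\right) = 624$)
$W = 50$ ($W = 4 + 46 = 50$)
$s = -11297$ ($s = -10673 - 624 = -11297$)
$h = -7 + i \sqrt{11247}$ ($h = -7 + \sqrt{-11297 + 50} = -7 + \sqrt{-11247} = -7 + i \sqrt{11247} \approx -7.0 + 106.05 i$)
$\frac{1}{h - 8569} = \frac{1}{\left(-7 + i \sqrt{11247}\right) - 8569} = \frac{1}{-8576 + i \sqrt{11247}}$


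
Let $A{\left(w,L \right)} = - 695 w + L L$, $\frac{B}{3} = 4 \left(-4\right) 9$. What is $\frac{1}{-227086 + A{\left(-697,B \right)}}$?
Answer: $\frac{1}{443953} \approx 2.2525 \cdot 10^{-6}$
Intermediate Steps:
$B = -432$ ($B = 3 \cdot 4 \left(-4\right) 9 = 3 \left(\left(-16\right) 9\right) = 3 \left(-144\right) = -432$)
$A{\left(w,L \right)} = L^{2} - 695 w$ ($A{\left(w,L \right)} = - 695 w + L^{2} = L^{2} - 695 w$)
$\frac{1}{-227086 + A{\left(-697,B \right)}} = \frac{1}{-227086 + \left(\left(-432\right)^{2} - -484415\right)} = \frac{1}{-227086 + \left(186624 + 484415\right)} = \frac{1}{-227086 + 671039} = \frac{1}{443953}$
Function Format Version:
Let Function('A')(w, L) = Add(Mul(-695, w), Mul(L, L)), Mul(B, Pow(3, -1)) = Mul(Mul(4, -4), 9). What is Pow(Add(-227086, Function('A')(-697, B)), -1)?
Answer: Rational(1, 443953) ≈ 2.2525e-6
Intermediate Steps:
B = -432 (B = Mul(3, Mul(Mul(4, -4), 9)) = Mul(3, Mul(-16, 9)) = Mul(3, -144) = -432)
Function('A')(w, L) = Add(Pow(L, 2), Mul(-695, w)) (Function('A')(w, L) = Add(Mul(-695, w), Pow(L, 2)) = Add(Pow(L, 2), Mul(-695, w)))
Pow(Add(-227086, Function('A')(-697, B)), -1) = Pow(Add(-227086, Add(Pow(-432, 2), Mul(-695, -697))), -1) = Pow(Add(-227086, Add(186624, 484415)), -1) = Pow(Add(-227086, 671039), -1) = Pow(443953, -1) = Rational(1, 443953)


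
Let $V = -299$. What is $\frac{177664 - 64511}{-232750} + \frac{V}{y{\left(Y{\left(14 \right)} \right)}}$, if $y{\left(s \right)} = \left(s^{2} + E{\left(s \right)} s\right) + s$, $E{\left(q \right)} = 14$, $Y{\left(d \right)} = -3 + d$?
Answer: $- \frac{1960654}{1280125} \approx -1.5316$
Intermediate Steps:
$y{\left(s \right)} = s^{2} + 15 s$ ($y{\left(s \right)} = \left(s^{2} + 14 s\right) + s = s^{2} + 15 s$)
$\frac{177664 - 64511}{-232750} + \frac{V}{y{\left(Y{\left(14 \right)} \right)}} = \frac{177664 - 64511}{-232750} - \frac{299}{\left(-3 + 14\right) \left(15 + \left(-3 + 14\right)\right)} = \left(177664 - 64511\right) \left(- \frac{1}{232750}\right) - \frac{299}{11 \left(15 + 11\right)} = 113153 \left(- \frac{1}{232750}\right) - \frac{299}{11 \cdot 26} = - \frac{113153}{232750} - \frac{299}{286} = - \frac{113153}{232750} - \frac{23}{22} = - \frac{1960654}{1280125}$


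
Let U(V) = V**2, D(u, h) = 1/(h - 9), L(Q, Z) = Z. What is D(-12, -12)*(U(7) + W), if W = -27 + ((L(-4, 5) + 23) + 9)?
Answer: -59/21 ≈ -2.8095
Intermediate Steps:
D(u, h) = 1/(-9 + h)
W = 10 (W = -27 + ((5 + 23) + 9) = -27 + (28 + 9) = -27 + 37 = 10)
D(-12, -12)*(U(7) + W) = (7**2 + 10)/(-9 - 12) = (49 + 10)/(-21) = -1/21*59 = -59/21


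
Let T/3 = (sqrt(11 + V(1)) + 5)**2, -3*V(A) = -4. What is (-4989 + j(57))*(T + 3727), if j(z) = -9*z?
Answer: -21122178 - 55020*sqrt(111) ≈ -2.1702e+7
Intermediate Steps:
V(A) = 4/3 (V(A) = -1/3*(-4) = 4/3)
T = 3*(5 + sqrt(111)/3)**2 (T = 3*(sqrt(11 + 4/3) + 5)**2 = 3*(sqrt(37/3) + 5)**2 = 3*(sqrt(111)/3 + 5)**2 = 3*(5 + sqrt(111)/3)**2 ≈ 217.36)
(-4989 + j(57))*(T + 3727) = (-4989 - 9*57)*((112 + 10*sqrt(111)) + 3727) = (-4989 - 513)*(3839 + 10*sqrt(111)) = -5502*(3839 + 10*sqrt(111)) = -21122178 - 55020*sqrt(111)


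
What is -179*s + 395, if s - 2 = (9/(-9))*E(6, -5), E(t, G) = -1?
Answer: -142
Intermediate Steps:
s = 3 (s = 2 + (9/(-9))*(-1) = 2 + (9*(-1/9))*(-1) = 2 - 1*(-1) = 2 + 1 = 3)
-179*s + 395 = -179*3 + 395 = -537 + 395 = -142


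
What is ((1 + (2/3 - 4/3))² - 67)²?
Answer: 362404/81 ≈ 4474.1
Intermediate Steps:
((1 + (2/3 - 4/3))² - 67)² = ((1 + (2*(⅓) - 4*⅓))² - 67)² = ((1 + (⅔ - 4/3))² - 67)² = ((1 - ⅔)² - 67)² = ((⅓)² - 67)² = (⅑ - 67)² = (-602/9)² = 362404/81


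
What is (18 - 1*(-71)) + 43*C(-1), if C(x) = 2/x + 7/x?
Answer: -298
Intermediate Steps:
C(x) = 9/x
(18 - 1*(-71)) + 43*C(-1) = (18 - 1*(-71)) + 43*(9/(-1)) = (18 + 71) + 43*(9*(-1)) = 89 + 43*(-9) = 89 - 387 = -298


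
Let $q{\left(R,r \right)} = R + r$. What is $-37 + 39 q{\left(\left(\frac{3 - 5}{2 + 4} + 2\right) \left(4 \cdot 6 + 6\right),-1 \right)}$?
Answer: $1874$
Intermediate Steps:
$-37 + 39 q{\left(\left(\frac{3 - 5}{2 + 4} + 2\right) \left(4 \cdot 6 + 6\right),-1 \right)} = -37 + 39 \left(\left(\frac{3 - 5}{2 + 4} + 2\right) \left(4 \cdot 6 + 6\right) - 1\right) = -37 + 39 \left(\left(- \frac{2}{6} + 2\right) \left(24 + 6\right) - 1\right) = -37 + 39 \left(\left(\left(-2\right) \frac{1}{6} + 2\right) 30 - 1\right) = -37 + 39 \left(\left(- \frac{1}{3} + 2\right) 30 - 1\right) = -37 + 39 \left(\frac{5}{3} \cdot 30 - 1\right) = -37 + 39 \left(50 - 1\right) = -37 + 39 \cdot 49 = -37 + 1911 = 1874$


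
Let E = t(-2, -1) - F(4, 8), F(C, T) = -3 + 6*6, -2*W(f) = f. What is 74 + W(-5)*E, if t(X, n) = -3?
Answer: -16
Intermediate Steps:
W(f) = -f/2
F(C, T) = 33 (F(C, T) = -3 + 36 = 33)
E = -36 (E = -3 - 1*33 = -3 - 33 = -36)
74 + W(-5)*E = 74 - 1/2*(-5)*(-36) = 74 + (5/2)*(-36) = 74 - 90 = -16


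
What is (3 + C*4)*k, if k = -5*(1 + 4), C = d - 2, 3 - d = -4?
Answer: -575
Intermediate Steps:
d = 7 (d = 3 - 1*(-4) = 3 + 4 = 7)
C = 5 (C = 7 - 2 = 5)
k = -25 (k = -5*5 = -25)
(3 + C*4)*k = (3 + 5*4)*(-25) = (3 + 20)*(-25) = 23*(-25) = -575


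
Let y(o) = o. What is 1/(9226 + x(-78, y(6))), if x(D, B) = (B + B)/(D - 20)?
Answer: 49/452068 ≈ 0.00010839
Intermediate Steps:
x(D, B) = 2*B/(-20 + D) (x(D, B) = (2*B)/(-20 + D) = 2*B/(-20 + D))
1/(9226 + x(-78, y(6))) = 1/(9226 + 2*6/(-20 - 78)) = 1/(9226 + 2*6/(-98)) = 1/(9226 + 2*6*(-1/98)) = 1/(9226 - 6/49) = 1/(452068/49) = 49/452068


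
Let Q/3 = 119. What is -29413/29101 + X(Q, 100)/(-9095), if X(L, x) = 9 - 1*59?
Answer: -53211237/52934719 ≈ -1.0052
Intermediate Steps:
Q = 357 (Q = 3*119 = 357)
X(L, x) = -50 (X(L, x) = 9 - 59 = -50)
-29413/29101 + X(Q, 100)/(-9095) = -29413/29101 - 50/(-9095) = -29413*1/29101 - 50*(-1/9095) = -29413/29101 + 10/1819 = -53211237/52934719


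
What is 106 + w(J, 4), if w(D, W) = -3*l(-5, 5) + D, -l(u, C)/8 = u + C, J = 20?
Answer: 126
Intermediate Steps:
l(u, C) = -8*C - 8*u (l(u, C) = -8*(u + C) = -8*(C + u) = -8*C - 8*u)
w(D, W) = D (w(D, W) = -3*(-8*5 - 8*(-5)) + D = -3*(-40 + 40) + D = -3*0 + D = 0 + D = D)
106 + w(J, 4) = 106 + 20 = 126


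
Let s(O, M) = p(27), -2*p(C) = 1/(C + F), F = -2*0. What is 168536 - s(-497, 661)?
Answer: 9100945/54 ≈ 1.6854e+5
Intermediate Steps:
F = 0
p(C) = -1/(2*C) (p(C) = -1/(2*(C + 0)) = -1/(2*C))
s(O, M) = -1/54 (s(O, M) = -½/27 = -½*1/27 = -1/54)
168536 - s(-497, 661) = 168536 - 1*(-1/54) = 168536 + 1/54 = 9100945/54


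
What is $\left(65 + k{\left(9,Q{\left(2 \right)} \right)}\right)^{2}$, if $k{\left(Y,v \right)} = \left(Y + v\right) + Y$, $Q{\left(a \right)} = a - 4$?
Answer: $6561$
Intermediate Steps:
$Q{\left(a \right)} = -4 + a$
$k{\left(Y,v \right)} = v + 2 Y$
$\left(65 + k{\left(9,Q{\left(2 \right)} \right)}\right)^{2} = \left(65 + \left(\left(-4 + 2\right) + 2 \cdot 9\right)\right)^{2} = \left(65 + \left(-2 + 18\right)\right)^{2} = \left(65 + 16\right)^{2} = 81^{2} = 6561$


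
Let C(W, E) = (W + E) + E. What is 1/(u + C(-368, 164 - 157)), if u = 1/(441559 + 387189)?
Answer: -828748/293376791 ≈ -0.0028249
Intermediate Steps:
u = 1/828748 ≈ 1.2066e-6
C(W, E) = W + 2*E (C(W, E) = (E + W) + E = W + 2*E)
1/(u + C(-368, 164 - 157)) = 1/(1/828748 + (-368 + 2*(164 - 157))) = 1/(1/828748 + (-368 + 2*7)) = 1/(1/828748 + (-368 + 14)) = 1/(1/828748 - 354) = 1/(-293376791/828748) = -828748/293376791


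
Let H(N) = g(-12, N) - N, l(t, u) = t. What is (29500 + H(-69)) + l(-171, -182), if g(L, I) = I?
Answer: 29329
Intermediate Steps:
H(N) = 0 (H(N) = N - N = 0)
(29500 + H(-69)) + l(-171, -182) = (29500 + 0) - 171 = 29500 - 171 = 29329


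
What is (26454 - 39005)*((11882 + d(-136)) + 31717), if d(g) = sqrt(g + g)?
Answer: -547211049 - 50204*I*sqrt(17) ≈ -5.4721e+8 - 2.07e+5*I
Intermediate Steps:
d(g) = sqrt(2)*sqrt(g) (d(g) = sqrt(2*g) = sqrt(2)*sqrt(g))
(26454 - 39005)*((11882 + d(-136)) + 31717) = (26454 - 39005)*((11882 + sqrt(2)*sqrt(-136)) + 31717) = -12551*((11882 + sqrt(2)*(2*I*sqrt(34))) + 31717) = -12551*((11882 + 4*I*sqrt(17)) + 31717) = -12551*(43599 + 4*I*sqrt(17)) = -547211049 - 50204*I*sqrt(17)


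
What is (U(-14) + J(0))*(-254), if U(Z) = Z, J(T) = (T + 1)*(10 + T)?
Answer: 1016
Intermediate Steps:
J(T) = (1 + T)*(10 + T)
(U(-14) + J(0))*(-254) = (-14 + (10 + 0² + 11*0))*(-254) = (-14 + (10 + 0 + 0))*(-254) = (-14 + 10)*(-254) = -4*(-254) = 1016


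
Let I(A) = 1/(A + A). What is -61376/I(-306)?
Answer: 37562112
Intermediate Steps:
I(A) = 1/(2*A)
-61376/I(-306) = -61376/((½)/(-306)) = -61376/((½)*(-1/306)) = -61376/(-1/612) = -61376*(-612) = 37562112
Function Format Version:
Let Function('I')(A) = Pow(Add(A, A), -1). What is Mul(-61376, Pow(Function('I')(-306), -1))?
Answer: 37562112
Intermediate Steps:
Function('I')(A) = Mul(Rational(1, 2), Pow(A, -1)) (Function('I')(A) = Pow(Mul(2, A), -1) = Mul(Rational(1, 2), Pow(A, -1)))
Mul(-61376, Pow(Function('I')(-306), -1)) = Mul(-61376, Pow(Mul(Rational(1, 2), Pow(-306, -1)), -1)) = Mul(-61376, Pow(Mul(Rational(1, 2), Rational(-1, 306)), -1)) = Mul(-61376, Pow(Rational(-1, 612), -1)) = Mul(-61376, -612) = 37562112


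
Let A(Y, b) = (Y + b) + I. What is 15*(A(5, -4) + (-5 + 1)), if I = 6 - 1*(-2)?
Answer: 75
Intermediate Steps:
I = 8 (I = 6 + 2 = 8)
A(Y, b) = 8 + Y + b (A(Y, b) = (Y + b) + 8 = 8 + Y + b)
15*(A(5, -4) + (-5 + 1)) = 15*((8 + 5 - 4) + (-5 + 1)) = 15*(9 - 4) = 15*5 = 75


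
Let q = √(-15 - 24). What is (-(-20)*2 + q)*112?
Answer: 4480 + 112*I*√39 ≈ 4480.0 + 699.44*I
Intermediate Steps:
q = I*√39 (q = √(-39) = I*√39 ≈ 6.245*I)
(-(-20)*2 + q)*112 = (-(-20)*2 + I*√39)*112 = (-5*(-8) + I*√39)*112 = (40 + I*√39)*112 = 4480 + 112*I*√39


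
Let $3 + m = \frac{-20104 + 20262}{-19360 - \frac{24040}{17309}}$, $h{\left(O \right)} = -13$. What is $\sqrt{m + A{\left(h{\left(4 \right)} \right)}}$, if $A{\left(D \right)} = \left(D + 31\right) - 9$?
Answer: $\frac{\sqrt{42058826909781765}}{83781570} \approx 2.4478$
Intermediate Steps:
$m = - \frac{504056831}{167563140}$ ($m = -3 + \frac{-20104 + 20262}{-19360 - \frac{24040}{17309}} = -3 + \frac{158}{-19360 - \frac{24040}{17309}} = -3 + \frac{158}{- \frac{335126280}{17309}} = -3 + 158 \left(- \frac{17309}{335126280}\right) = -3 - \frac{1367411}{167563140} = - \frac{504056831}{167563140} \approx -3.0082$)
$A{\left(D \right)} = 22 + D$ ($A{\left(D \right)} = \left(31 + D\right) - 9 = 22 + D$)
$\sqrt{m + A{\left(h{\left(4 \right)} \right)}} = \sqrt{- \frac{504056831}{167563140} + \left(22 - 13\right)} = \sqrt{- \frac{504056831}{167563140} + 9} = \sqrt{\frac{1004011429}{167563140}} = \frac{\sqrt{42058826909781765}}{83781570}$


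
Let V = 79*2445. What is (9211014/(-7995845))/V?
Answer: -3070338/514812480325 ≈ -5.9640e-6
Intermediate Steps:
V = 193155
(9211014/(-7995845))/V = (9211014/(-7995845))/193155 = (9211014*(-1/7995845))*(1/193155) = -9211014/7995845*1/193155 = -3070338/514812480325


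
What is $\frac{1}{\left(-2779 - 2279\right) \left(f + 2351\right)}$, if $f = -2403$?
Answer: $\frac{1}{263016} \approx 3.8021 \cdot 10^{-6}$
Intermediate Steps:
$\frac{1}{\left(-2779 - 2279\right) \left(f + 2351\right)} = \frac{1}{\left(-2779 - 2279\right) \left(-2403 + 2351\right)} = \frac{1}{\left(-5058\right) \left(-52\right)} = \frac{1}{263016}$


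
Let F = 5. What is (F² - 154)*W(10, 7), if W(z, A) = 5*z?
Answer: -6450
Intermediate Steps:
(F² - 154)*W(10, 7) = (5² - 154)*(5*10) = (25 - 154)*50 = -129*50 = -6450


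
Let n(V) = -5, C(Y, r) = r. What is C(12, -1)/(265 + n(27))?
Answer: -1/260 ≈ -0.0038462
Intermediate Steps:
C(12, -1)/(265 + n(27)) = -1/(265 - 5) = -1/260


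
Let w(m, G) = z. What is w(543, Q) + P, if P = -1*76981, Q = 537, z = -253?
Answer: -77234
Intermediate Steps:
w(m, G) = -253
P = -76981
w(543, Q) + P = -253 - 76981 = -77234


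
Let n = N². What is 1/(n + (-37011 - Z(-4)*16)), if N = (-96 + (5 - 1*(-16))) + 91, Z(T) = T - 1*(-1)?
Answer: -1/36707 ≈ -2.7243e-5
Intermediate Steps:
Z(T) = 1 + T (Z(T) = T + 1 = 1 + T)
N = 16 (N = (-96 + (5 + 16)) + 91 = (-96 + 21) + 91 = -75 + 91 = 16)
n = 256 (n = 16² = 256)
1/(n + (-37011 - Z(-4)*16)) = 1/(256 + (-37011 - (1 - 4)*16)) = 1/(256 + (-37011 - (-3)*16)) = 1/(256 + (-37011 - 1*(-48))) = 1/(256 + (-37011 + 48)) = 1/(256 - 36963) = 1/(-36707) = -1/36707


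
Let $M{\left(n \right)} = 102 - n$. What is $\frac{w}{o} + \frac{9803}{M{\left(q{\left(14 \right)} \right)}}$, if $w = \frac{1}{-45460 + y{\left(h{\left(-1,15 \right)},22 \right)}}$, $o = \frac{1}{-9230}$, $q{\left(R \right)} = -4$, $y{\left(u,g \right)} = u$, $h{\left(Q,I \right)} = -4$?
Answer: $\frac{111665493}{1204796} \approx 92.684$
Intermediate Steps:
$o = - \frac{1}{9230} \approx -0.00010834$
$w = - \frac{1}{45464}$ ($w = \frac{1}{-45460 - 4} = \frac{1}{-45464} = - \frac{1}{45464} \approx -2.1995 \cdot 10^{-5}$)
$\frac{w}{o} + \frac{9803}{M{\left(q{\left(14 \right)} \right)}} = - \frac{1}{45464 \left(- \frac{1}{9230}\right)} + \frac{9803}{102 - -4} = \left(- \frac{1}{45464}\right) \left(-9230\right) + \frac{9803}{102 + 4} = \frac{4615}{22732} + \frac{9803}{106} = \frac{111665493}{1204796}$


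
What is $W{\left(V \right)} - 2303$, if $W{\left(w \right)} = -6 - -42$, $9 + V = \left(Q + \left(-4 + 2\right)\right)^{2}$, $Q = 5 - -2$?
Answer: $-2267$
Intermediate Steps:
$Q = 7$ ($Q = 5 + 2 = 7$)
$V = 16$ ($V = -9 + \left(7 + \left(-4 + 2\right)\right)^{2} = -9 + \left(7 - 2\right)^{2} = -9 + 5^{2} = -9 + 25 = 16$)
$W{\left(w \right)} = 36$ ($W{\left(w \right)} = -6 + 42 = 36$)
$W{\left(V \right)} - 2303 = 36 - 2303 = -2267$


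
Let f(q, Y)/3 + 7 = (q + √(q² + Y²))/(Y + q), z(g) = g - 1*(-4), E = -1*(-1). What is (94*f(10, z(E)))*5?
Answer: -8930 + 470*√5 ≈ -7879.0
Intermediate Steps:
E = 1
z(g) = 4 + g (z(g) = g + 4 = 4 + g)
f(q, Y) = -21 + 3*(q + √(Y² + q²))/(Y + q) (f(q, Y) = -21 + 3*((q + √(q² + Y²))/(Y + q)) = -21 + 3*((q + √(Y² + q²))/(Y + q)) = -21 + 3*(q + √(Y² + q²))/(Y + q))
(94*f(10, z(E)))*5 = (94*(3*(√((4 + 1)² + 10²) - 7*(4 + 1) - 6*10)/((4 + 1) + 10)))*5 = (94*(3*(√(5² + 100) - 7*5 - 60)/(5 + 10)))*5 = (94*(3*(√(25 + 100) - 35 - 60)/15))*5 = (94*(3*(1/15)*(√125 - 35 - 60)))*5 = (94*(3*(1/15)*(5*√5 - 35 - 60)))*5 = (94*(3*(1/15)*(-95 + 5*√5)))*5 = (94*(-19 + √5))*5 = (-1786 + 94*√5)*5 = -8930 + 470*√5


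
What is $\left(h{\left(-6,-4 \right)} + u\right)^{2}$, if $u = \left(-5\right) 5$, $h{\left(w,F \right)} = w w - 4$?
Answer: $49$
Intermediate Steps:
$h{\left(w,F \right)} = -4 + w^{2}$ ($h{\left(w,F \right)} = w^{2} - 4 = -4 + w^{2}$)
$u = -25$
$\left(h{\left(-6,-4 \right)} + u\right)^{2} = \left(\left(-4 + \left(-6\right)^{2}\right) - 25\right)^{2} = \left(\left(-4 + 36\right) - 25\right)^{2} = \left(32 - 25\right)^{2} = 7^{2} = 49$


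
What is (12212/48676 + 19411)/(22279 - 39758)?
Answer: -5493384/4946557 ≈ -1.1105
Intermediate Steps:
(12212/48676 + 19411)/(22279 - 39758) = (12212*(1/48676) + 19411)/(-17479) = (71/283 + 19411)*(-1/17479) = (5493384/283)*(-1/17479) = -5493384/4946557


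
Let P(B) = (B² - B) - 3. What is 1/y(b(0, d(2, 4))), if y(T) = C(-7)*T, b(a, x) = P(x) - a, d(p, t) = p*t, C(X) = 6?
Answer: 1/318 ≈ 0.0031447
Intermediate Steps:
P(B) = -3 + B² - B
b(a, x) = -3 + x² - a - x (b(a, x) = (-3 + x² - x) - a = -3 + x² - a - x)
y(T) = 6*T
1/y(b(0, d(2, 4))) = 1/(6*(-3 + (2*4)² - 1*0 - 2*4)) = 1/(6*(-3 + 8² + 0 - 1*8)) = 1/(6*(-3 + 64 + 0 - 8)) = 1/(6*53) = 1/318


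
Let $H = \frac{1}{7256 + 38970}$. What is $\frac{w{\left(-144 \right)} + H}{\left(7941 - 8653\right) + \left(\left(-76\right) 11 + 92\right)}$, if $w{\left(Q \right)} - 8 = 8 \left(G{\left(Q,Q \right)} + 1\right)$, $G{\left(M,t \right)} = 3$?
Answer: $- \frac{1849041}{67305056} \approx -0.027473$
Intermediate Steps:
$w{\left(Q \right)} = 40$ ($w{\left(Q \right)} = 8 + 8 \left(3 + 1\right) = 8 + 8 \cdot 4 = 8 + 32 = 40$)
$H = \frac{1}{46226} \approx 2.1633 \cdot 10^{-5}$
$\frac{w{\left(-144 \right)} + H}{\left(7941 - 8653\right) + \left(\left(-76\right) 11 + 92\right)} = \frac{40 + \frac{1}{46226}}{\left(7941 - 8653\right) + \left(\left(-76\right) 11 + 92\right)} = \frac{1849041}{46226 \left(\left(7941 - 8653\right) + \left(-836 + 92\right)\right)} = \frac{1849041}{46226 \left(-712 - 744\right)} = \frac{1849041}{46226 \left(-1456\right)} = \frac{1849041}{46226} \left(- \frac{1}{1456}\right) = - \frac{1849041}{67305056}$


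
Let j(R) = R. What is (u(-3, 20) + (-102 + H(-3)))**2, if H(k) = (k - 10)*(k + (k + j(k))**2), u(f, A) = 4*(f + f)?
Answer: 308025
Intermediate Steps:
u(f, A) = 8*f (u(f, A) = 4*(2*f) = 8*f)
H(k) = (-10 + k)*(k + 4*k**2) (H(k) = (k - 10)*(k + (k + k)**2) = (-10 + k)*(k + (2*k)**2) = (-10 + k)*(k + 4*k**2))
(u(-3, 20) + (-102 + H(-3)))**2 = (8*(-3) + (-102 - 3*(-10 - 39*(-3) + 4*(-3)**2)))**2 = (-24 + (-102 - 3*(-10 + 117 + 4*9)))**2 = (-24 + (-102 - 3*(-10 + 117 + 36)))**2 = (-24 + (-102 - 3*143))**2 = (-24 + (-102 - 429))**2 = (-24 - 531)**2 = (-555)**2 = 308025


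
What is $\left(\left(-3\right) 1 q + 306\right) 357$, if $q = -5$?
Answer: $114597$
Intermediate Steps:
$\left(\left(-3\right) 1 q + 306\right) 357 = \left(\left(-3\right) 1 \left(-5\right) + 306\right) 357 = \left(\left(-3\right) \left(-5\right) + 306\right) 357 = \left(15 + 306\right) 357 = 321 \cdot 357 = 114597$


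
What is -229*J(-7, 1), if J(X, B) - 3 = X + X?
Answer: 2519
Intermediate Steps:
J(X, B) = 3 + 2*X (J(X, B) = 3 + (X + X) = 3 + 2*X)
-229*J(-7, 1) = -229*(3 + 2*(-7)) = -229*(3 - 14) = -229*(-11) = 2519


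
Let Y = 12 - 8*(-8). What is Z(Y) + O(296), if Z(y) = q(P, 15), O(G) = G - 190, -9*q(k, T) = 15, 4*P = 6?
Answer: 313/3 ≈ 104.33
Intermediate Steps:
Y = 76 (Y = 12 + 64 = 76)
P = 3/2 (P = (¼)*6 = 3/2 ≈ 1.5000)
q(k, T) = -5/3 (q(k, T) = -⅑*15 = -5/3)
O(G) = -190 + G
Z(y) = -5/3
Z(Y) + O(296) = -5/3 + (-190 + 296) = -5/3 + 106 = 313/3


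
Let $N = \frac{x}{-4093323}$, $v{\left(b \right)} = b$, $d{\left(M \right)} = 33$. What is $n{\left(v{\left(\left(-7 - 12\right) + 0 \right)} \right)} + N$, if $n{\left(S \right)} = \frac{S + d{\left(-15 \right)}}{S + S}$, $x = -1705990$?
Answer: $\frac{289273}{5982549} \approx 0.048353$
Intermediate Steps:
$N = \frac{131230}{314871}$ ($N = - \frac{1705990}{-4093323} = \left(-1705990\right) \left(- \frac{1}{4093323}\right) = \frac{131230}{314871} \approx 0.41677$)
$n{\left(S \right)} = \frac{33 + S}{2 S}$ ($n{\left(S \right)} = \frac{S + 33}{S + S} = \frac{33 + S}{2 S}$)
$n{\left(v{\left(\left(-7 - 12\right) + 0 \right)} \right)} + N = \frac{33 + \left(\left(-7 - 12\right) + 0\right)}{2 \left(\left(-7 - 12\right) + 0\right)} + \frac{131230}{314871} = \frac{33 + \left(-19 + 0\right)}{2 \left(-19 + 0\right)} + \frac{131230}{314871} = \frac{33 - 19}{2 \left(-19\right)} + \frac{131230}{314871} = \frac{1}{2} \left(- \frac{1}{19}\right) 14 + \frac{131230}{314871} = - \frac{7}{19} + \frac{131230}{314871} = \frac{289273}{5982549}$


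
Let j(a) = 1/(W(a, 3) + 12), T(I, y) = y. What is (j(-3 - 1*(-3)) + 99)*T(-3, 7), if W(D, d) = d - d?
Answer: 8323/12 ≈ 693.58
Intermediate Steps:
W(D, d) = 0
j(a) = 1/12 (j(a) = 1/(0 + 12) = 1/12)
(j(-3 - 1*(-3)) + 99)*T(-3, 7) = (1/12 + 99)*7 = (1189/12)*7 = 8323/12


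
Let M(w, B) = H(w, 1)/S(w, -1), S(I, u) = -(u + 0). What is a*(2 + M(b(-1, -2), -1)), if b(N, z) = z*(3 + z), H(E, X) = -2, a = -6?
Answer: 0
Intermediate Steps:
S(I, u) = -u
M(w, B) = -2 (M(w, B) = -2/((-1*(-1))) = -2/1 = -2*1 = -2)
a*(2 + M(b(-1, -2), -1)) = -6*(2 - 2) = -6*0 = 0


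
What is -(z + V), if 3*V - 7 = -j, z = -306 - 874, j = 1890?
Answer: 5423/3 ≈ 1807.7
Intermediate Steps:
z = -1180
V = -1883/3 (V = 7/3 + (-1*1890)/3 = 7/3 + (⅓)*(-1890) = 7/3 - 630 = -1883/3 ≈ -627.67)
-(z + V) = -(-1180 - 1883/3) = -1*(-5423/3) = 5423/3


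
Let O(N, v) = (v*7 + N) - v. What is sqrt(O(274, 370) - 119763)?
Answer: I*sqrt(117269) ≈ 342.45*I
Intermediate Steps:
O(N, v) = N + 6*v (O(N, v) = (7*v + N) - v = (N + 7*v) - v = N + 6*v)
sqrt(O(274, 370) - 119763) = sqrt((274 + 6*370) - 119763) = sqrt((274 + 2220) - 119763) = sqrt(2494 - 119763) = sqrt(-117269) = I*sqrt(117269)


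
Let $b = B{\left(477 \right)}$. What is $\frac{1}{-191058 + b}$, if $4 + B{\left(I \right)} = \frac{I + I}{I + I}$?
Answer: $- \frac{1}{191061} \approx -5.2339 \cdot 10^{-6}$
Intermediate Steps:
$B{\left(I \right)} = -3$ ($B{\left(I \right)} = -4 + \frac{I + I}{I + I} = -4 + \frac{2 I}{2 I} = -4 + 2 I \frac{1}{2 I} = -4 + 1 = -3$)
$b = -3$
$\frac{1}{-191058 + b} = \frac{1}{-191058 - 3} = \frac{1}{-191061} = - \frac{1}{191061}$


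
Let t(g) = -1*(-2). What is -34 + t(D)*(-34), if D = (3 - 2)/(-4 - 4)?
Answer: -102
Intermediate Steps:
D = -⅛ (D = 1/(-8) = 1*(-⅛) = -⅛ ≈ -0.12500)
t(g) = 2
-34 + t(D)*(-34) = -34 + 2*(-34) = -34 - 68 = -102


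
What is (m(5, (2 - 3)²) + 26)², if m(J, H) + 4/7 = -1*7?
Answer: 16641/49 ≈ 339.61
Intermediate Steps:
m(J, H) = -53/7 (m(J, H) = -4/7 - 1*7 = -4/7 - 7 = -53/7)
(m(5, (2 - 3)²) + 26)² = (-53/7 + 26)² = (129/7)² = 16641/49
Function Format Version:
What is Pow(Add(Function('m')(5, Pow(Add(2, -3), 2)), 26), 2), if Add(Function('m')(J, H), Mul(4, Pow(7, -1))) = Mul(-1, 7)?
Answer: Rational(16641, 49) ≈ 339.61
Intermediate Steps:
Function('m')(J, H) = Rational(-53, 7) (Function('m')(J, H) = Add(Rational(-4, 7), Mul(-1, 7)) = Add(Rational(-4, 7), -7) = Rational(-53, 7))
Pow(Add(Function('m')(5, Pow(Add(2, -3), 2)), 26), 2) = Pow(Add(Rational(-53, 7), 26), 2) = Pow(Rational(129, 7), 2) = Rational(16641, 49)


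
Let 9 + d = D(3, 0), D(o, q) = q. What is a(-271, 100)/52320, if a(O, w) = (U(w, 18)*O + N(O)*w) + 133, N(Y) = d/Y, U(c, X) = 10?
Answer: -232489/4726240 ≈ -0.049191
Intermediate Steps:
d = -9 (d = -9 + 0 = -9)
N(Y) = -9/Y
a(O, w) = 133 + 10*O - 9*w/O (a(O, w) = (10*O + (-9/O)*w) + 133 = (10*O - 9*w/O) + 133 = 133 + 10*O - 9*w/O)
a(-271, 100)/52320 = (133 + 10*(-271) - 9*100/(-271))/52320 = (133 - 2710 - 9*100*(-1/271))*(1/52320) = (133 - 2710 + 900/271)*(1/52320) = -697467/271*1/52320 = -232489/4726240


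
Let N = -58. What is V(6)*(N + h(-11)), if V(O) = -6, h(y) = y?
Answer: 414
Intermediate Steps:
V(6)*(N + h(-11)) = -6*(-58 - 11) = -6*(-69) = 414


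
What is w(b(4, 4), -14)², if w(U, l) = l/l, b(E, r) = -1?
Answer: 1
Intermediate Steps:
w(U, l) = 1
w(b(4, 4), -14)² = 1² = 1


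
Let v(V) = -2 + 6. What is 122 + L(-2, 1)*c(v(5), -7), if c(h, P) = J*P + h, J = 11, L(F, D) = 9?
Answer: -535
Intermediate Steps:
v(V) = 4
c(h, P) = h + 11*P (c(h, P) = 11*P + h = h + 11*P)
122 + L(-2, 1)*c(v(5), -7) = 122 + 9*(4 + 11*(-7)) = 122 + 9*(4 - 77) = 122 + 9*(-73) = 122 - 657 = -535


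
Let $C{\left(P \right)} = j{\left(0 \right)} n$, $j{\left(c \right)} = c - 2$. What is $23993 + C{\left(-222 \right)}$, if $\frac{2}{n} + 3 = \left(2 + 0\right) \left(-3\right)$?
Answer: $\frac{215941}{9} \approx 23993.0$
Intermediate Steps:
$j{\left(c \right)} = -2 + c$
$n = - \frac{2}{9}$ ($n = \frac{2}{-3 + \left(2 + 0\right) \left(-3\right)} = \frac{2}{-3 + 2 \left(-3\right)} = \frac{2}{-3 - 6} = \frac{2}{-9} = 2 \left(- \frac{1}{9}\right) = - \frac{2}{9} \approx -0.22222$)
$C{\left(P \right)} = \frac{4}{9}$ ($C{\left(P \right)} = \left(-2 + 0\right) \left(- \frac{2}{9}\right) = \left(-2\right) \left(- \frac{2}{9}\right) = \frac{4}{9}$)
$23993 + C{\left(-222 \right)} = 23993 + \frac{4}{9} = \frac{215941}{9}$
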